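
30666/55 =557 + 31/55= 557.56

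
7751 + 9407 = 17158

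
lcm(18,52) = 468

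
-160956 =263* (-612 )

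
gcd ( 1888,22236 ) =4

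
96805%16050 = 505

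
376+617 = 993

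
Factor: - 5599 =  - 11^1*509^1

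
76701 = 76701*1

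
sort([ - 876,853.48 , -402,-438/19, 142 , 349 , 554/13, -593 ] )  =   [ - 876, - 593, - 402,-438/19, 554/13,142 , 349 , 853.48 ] 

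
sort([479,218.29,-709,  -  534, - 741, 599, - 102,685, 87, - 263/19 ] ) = [ - 741, - 709, - 534, - 102,  -  263/19, 87, 218.29, 479, 599, 685]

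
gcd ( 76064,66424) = 8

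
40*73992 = 2959680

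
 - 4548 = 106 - 4654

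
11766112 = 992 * 11861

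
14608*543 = 7932144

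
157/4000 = 157/4000 = 0.04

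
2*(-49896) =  - 99792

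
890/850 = 89/85 = 1.05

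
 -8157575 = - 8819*925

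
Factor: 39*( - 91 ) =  - 3^1 * 7^1*13^2 = - 3549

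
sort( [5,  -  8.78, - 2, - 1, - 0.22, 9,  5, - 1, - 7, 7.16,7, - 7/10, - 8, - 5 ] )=[ -8.78, - 8, - 7, - 5, - 2, - 1 , - 1, - 7/10,  -  0.22, 5,  5,7,  7.16,  9]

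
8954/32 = 279 + 13/16  =  279.81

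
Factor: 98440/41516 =230/97 = 2^1*5^1*23^1*97^(- 1) 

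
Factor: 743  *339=3^1 * 113^1*743^1 =251877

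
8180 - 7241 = 939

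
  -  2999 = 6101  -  9100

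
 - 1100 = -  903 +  - 197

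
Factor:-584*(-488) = 2^6*61^1*73^1 = 284992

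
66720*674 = 44969280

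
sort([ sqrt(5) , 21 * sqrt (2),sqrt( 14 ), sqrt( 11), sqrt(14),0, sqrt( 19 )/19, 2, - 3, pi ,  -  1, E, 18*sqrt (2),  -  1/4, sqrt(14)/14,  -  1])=[- 3,- 1, - 1, - 1/4 , 0, sqrt(19)/19, sqrt( 14) /14,2,sqrt( 5),E,pi,sqrt(11 ),sqrt( 14), sqrt(14),18* sqrt( 2) , 21*sqrt( 2)]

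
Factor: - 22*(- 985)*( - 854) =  - 18506180 = - 2^2*5^1*7^1 * 11^1*61^1 * 197^1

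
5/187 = 5/187 = 0.03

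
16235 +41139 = 57374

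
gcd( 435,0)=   435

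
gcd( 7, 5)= 1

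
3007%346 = 239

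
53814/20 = 2690+ 7/10 = 2690.70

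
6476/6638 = 3238/3319 = 0.98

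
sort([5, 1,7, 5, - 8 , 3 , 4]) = [  -  8,1,3, 4, 5, 5, 7]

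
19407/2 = 9703+1/2 = 9703.50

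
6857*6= 41142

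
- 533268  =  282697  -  815965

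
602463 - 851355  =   - 248892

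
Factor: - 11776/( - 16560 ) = 2^5*3^(-2)*5^( - 1) =32/45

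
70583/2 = 70583/2 = 35291.50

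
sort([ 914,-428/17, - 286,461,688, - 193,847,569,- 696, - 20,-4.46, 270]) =[ - 696, - 286,- 193, - 428/17, - 20, - 4.46, 270, 461,569,688,847,  914]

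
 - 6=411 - 417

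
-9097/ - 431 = 9097/431=21.11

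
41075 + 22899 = 63974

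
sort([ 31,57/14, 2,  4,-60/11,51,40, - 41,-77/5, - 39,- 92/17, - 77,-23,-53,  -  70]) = [-77, - 70,-53, - 41, - 39,  -  23,-77/5, - 60/11, - 92/17,2, 4, 57/14,31, 40, 51] 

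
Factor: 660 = 2^2* 3^1 * 5^1 * 11^1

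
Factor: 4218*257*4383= 4751285958 = 2^1*3^3* 19^1*37^1*257^1*487^1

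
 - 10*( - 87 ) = 870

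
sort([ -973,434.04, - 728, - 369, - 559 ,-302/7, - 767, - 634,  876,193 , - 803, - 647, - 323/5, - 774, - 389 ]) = [ - 973, - 803, -774,-767, - 728, - 647, - 634, - 559, - 389, - 369, - 323/5 , - 302/7,193,434.04,876] 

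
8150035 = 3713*2195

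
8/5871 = 8/5871 = 0.00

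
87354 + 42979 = 130333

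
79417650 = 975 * 81454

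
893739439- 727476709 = 166262730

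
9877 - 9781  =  96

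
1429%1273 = 156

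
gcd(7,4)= 1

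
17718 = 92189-74471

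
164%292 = 164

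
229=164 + 65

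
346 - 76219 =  - 75873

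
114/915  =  38/305 = 0.12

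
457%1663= 457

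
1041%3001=1041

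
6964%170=164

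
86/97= 86/97 = 0.89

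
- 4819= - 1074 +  - 3745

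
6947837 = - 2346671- - 9294508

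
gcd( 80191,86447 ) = 1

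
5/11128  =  5/11128  =  0.00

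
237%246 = 237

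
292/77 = 292/77 = 3.79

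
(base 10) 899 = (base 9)1208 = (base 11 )748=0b1110000011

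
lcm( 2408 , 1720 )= 12040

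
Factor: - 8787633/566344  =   - 2^(-3)*3^1*19^1*23^1*6703^1*70793^( - 1)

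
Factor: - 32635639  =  -2447^1*13337^1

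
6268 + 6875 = 13143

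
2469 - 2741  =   - 272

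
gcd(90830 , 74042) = 2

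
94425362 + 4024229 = 98449591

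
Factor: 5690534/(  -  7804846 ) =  - 7^( - 1)*43^1*66169^1*557489^( - 1) = - 2845267/3902423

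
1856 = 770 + 1086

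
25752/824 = 3219/103 = 31.25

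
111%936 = 111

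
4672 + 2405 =7077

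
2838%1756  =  1082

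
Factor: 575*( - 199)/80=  - 22885/16  =  - 2^ ( - 4 )*5^1*23^1*199^1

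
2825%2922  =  2825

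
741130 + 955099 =1696229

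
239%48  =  47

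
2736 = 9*304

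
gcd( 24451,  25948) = 499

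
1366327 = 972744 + 393583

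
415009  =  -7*( - 59287)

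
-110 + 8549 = 8439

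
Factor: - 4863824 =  - 2^4 * 7^1*43427^1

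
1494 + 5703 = 7197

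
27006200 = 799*33800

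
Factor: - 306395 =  - 5^1*233^1*263^1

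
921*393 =361953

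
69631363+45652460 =115283823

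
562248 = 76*7398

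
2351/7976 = 2351/7976 = 0.29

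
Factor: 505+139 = 644 = 2^2 * 7^1 * 23^1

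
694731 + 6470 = 701201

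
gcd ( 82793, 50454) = 1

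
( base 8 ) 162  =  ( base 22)54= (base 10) 114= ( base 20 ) 5e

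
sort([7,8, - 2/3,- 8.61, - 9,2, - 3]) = [-9, - 8.61, - 3, -2/3, 2, 7 , 8 ]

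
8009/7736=1 + 273/7736 =1.04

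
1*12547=12547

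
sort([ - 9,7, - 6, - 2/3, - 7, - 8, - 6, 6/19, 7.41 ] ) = [-9, - 8,-7, - 6, - 6, - 2/3, 6/19, 7, 7.41]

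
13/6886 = 13/6886 = 0.00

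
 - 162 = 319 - 481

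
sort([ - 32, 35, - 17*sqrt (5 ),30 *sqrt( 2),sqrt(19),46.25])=[-17*sqrt( 5), - 32,sqrt(19 ),35,30 * sqrt( 2), 46.25]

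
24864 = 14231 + 10633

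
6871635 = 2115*3249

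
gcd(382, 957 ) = 1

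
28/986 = 14/493  =  0.03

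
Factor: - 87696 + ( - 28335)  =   - 3^1*38677^1 = - 116031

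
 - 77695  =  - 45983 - 31712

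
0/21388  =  0  =  0.00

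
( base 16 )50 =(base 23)3b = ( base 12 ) 68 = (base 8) 120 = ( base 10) 80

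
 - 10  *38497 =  - 384970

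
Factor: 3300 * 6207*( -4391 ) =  - 89941292100 = - 2^2 * 3^2 * 5^2*11^1*2069^1*4391^1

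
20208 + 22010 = 42218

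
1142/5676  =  571/2838  =  0.20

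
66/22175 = 66/22175 =0.00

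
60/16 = 3 + 3/4 = 3.75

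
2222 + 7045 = 9267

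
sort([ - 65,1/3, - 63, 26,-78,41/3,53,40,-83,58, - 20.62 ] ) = [ - 83, - 78, - 65, - 63,-20.62, 1/3, 41/3,26,40,53 , 58 ]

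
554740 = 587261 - 32521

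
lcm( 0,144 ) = 0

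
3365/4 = 3365/4 = 841.25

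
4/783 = 4/783  =  0.01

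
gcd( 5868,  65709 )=9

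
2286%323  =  25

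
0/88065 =0=0.00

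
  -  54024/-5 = 54024/5= 10804.80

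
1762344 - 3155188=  - 1392844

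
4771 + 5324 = 10095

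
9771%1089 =1059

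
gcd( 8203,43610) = 1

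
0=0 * 8064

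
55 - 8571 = - 8516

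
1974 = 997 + 977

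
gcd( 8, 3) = 1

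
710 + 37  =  747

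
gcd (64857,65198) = 1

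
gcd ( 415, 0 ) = 415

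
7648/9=7648/9  =  849.78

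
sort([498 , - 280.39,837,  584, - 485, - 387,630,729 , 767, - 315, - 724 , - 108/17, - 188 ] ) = [ - 724, - 485, - 387, - 315 , - 280.39, - 188, - 108/17,  498,  584, 630 , 729, 767 , 837 ]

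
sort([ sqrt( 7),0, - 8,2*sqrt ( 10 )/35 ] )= [  -  8, 0,2 * sqrt(10 ) /35,sqrt(7 )]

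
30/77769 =10/25923=0.00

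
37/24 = 1 + 13/24 = 1.54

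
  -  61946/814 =-77 + 366/407  =  - 76.10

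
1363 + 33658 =35021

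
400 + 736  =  1136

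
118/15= 118/15 = 7.87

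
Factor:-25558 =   -  2^1*13^1*983^1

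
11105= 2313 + 8792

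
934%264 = 142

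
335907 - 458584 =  - 122677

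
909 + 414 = 1323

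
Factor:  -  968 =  - 2^3*11^2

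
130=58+72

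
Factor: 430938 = 2^1*3^2*89^1*269^1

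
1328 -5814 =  - 4486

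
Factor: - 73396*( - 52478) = 2^3*19^1*59^1*311^1*1381^1 = 3851675288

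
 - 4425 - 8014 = - 12439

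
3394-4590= -1196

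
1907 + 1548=3455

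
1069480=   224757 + 844723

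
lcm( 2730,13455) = 188370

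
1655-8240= -6585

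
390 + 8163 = 8553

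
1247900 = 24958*50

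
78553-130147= -51594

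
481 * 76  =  36556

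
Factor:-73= - 73^1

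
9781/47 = 9781/47 = 208.11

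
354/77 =4 + 46/77=4.60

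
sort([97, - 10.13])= [-10.13,97]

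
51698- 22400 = 29298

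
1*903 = 903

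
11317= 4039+7278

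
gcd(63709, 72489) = 1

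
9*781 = 7029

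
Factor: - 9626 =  - 2^1*4813^1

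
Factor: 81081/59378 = 2^( - 1)*3^4*7^1* 13^1*2699^( - 1) = 7371/5398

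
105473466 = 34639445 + 70834021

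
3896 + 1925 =5821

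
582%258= 66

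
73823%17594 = 3447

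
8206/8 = 4103/4=1025.75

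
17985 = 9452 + 8533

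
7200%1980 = 1260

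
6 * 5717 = 34302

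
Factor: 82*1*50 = 2^2*5^2 * 41^1 = 4100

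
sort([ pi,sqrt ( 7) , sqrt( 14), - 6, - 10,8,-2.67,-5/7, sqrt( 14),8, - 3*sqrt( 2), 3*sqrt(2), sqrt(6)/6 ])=[ - 10 , - 6,  -  3 * sqrt( 2),-2.67,-5/7, sqrt(6)/6, sqrt( 7 ), pi, sqrt (14 ), sqrt(14), 3*sqrt(2), 8, 8 ]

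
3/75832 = 3/75832 = 0.00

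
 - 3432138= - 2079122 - 1353016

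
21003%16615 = 4388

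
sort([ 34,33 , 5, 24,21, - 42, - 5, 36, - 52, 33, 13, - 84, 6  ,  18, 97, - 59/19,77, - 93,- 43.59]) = [ - 93, - 84, - 52, - 43.59, - 42, - 5, - 59/19,5, 6,13, 18,21 , 24, 33,33, 34,36,77, 97] 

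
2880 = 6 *480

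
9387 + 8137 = 17524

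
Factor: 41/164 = 2^( - 2) = 1/4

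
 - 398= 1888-2286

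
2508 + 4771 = 7279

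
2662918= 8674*307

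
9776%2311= 532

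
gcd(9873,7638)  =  3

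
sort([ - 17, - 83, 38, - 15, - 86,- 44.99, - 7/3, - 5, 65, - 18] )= [-86, - 83, - 44.99, - 18 ,-17, -15, -5, - 7/3, 38,65 ] 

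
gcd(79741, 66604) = 1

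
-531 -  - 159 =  - 372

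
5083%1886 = 1311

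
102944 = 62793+40151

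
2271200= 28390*80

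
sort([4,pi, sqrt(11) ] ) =[pi,  sqrt(11 ),4]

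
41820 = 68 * 615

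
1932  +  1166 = 3098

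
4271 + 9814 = 14085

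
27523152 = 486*56632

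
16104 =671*24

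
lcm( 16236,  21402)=470844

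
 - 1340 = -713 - 627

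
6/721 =6/721 =0.01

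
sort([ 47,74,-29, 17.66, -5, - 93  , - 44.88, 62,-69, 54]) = [ - 93, - 69,-44.88,-29,-5 , 17.66, 47, 54 , 62,74]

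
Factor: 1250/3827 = 2^1*5^4*43^( - 1)*89^(  -  1 ) 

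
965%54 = 47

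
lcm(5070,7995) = 207870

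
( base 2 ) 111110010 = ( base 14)278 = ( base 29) h5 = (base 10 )498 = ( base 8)762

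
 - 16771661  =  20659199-37430860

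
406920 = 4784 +402136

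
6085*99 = 602415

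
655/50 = 13+1/10 = 13.10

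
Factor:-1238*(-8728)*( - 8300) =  - 89683691200 =-2^6*5^2 *83^1 * 619^1*1091^1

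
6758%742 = 80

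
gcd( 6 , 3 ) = 3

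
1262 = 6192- 4930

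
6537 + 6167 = 12704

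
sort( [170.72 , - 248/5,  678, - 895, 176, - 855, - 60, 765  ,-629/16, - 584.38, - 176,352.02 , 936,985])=[ - 895, - 855, - 584.38, - 176, - 60, - 248/5, - 629/16, 170.72,176,352.02,678,765, 936,985 ]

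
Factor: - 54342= - 2^1*3^2*3019^1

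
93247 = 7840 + 85407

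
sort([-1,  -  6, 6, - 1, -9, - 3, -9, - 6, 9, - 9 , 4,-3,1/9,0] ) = [  -  9,- 9,-9, - 6, - 6, - 3,- 3, - 1 ,  -  1 , 0,1/9, 4,6, 9]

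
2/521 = 2/521 = 0.00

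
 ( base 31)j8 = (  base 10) 597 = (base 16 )255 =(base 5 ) 4342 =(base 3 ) 211010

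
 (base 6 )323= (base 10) 123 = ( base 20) 63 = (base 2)1111011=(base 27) 4F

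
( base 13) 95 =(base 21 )5H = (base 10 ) 122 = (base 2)1111010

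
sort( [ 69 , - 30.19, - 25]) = [ - 30.19, - 25,69 ]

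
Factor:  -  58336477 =- 277^1*210601^1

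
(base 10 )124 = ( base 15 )84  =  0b1111100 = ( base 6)324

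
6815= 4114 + 2701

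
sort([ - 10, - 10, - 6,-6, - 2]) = [- 10, - 10, - 6, - 6 , - 2] 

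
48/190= 24/95=0.25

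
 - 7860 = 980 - 8840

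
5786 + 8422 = 14208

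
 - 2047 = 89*(- 23 )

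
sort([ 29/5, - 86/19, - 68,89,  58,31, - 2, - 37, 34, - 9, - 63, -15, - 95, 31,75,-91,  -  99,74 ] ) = [- 99, - 95, - 91, -68, -63, - 37, - 15, - 9, - 86/19 , - 2,29/5 , 31, 31,  34,58, 74, 75,89] 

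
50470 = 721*70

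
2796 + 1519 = 4315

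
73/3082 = 73/3082 = 0.02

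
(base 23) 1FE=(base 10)888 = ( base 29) 11i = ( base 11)738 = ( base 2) 1101111000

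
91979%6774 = 3917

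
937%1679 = 937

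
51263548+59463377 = 110726925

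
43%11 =10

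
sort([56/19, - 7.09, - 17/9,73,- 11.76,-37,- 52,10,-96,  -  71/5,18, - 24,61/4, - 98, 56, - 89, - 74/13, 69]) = [-98,-96, - 89, - 52,-37, - 24,-71/5 ,-11.76, - 7.09,-74/13 ,-17/9, 56/19,10,61/4,18,56,69,73 ] 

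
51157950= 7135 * 7170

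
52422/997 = 52 + 578/997 = 52.58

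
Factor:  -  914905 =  - 5^1*182981^1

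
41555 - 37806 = 3749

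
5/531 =5/531 = 0.01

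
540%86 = 24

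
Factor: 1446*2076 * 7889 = 23681957544 = 2^3*3^2*7^3*23^1 * 173^1*241^1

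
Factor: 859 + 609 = 1468 = 2^2 * 367^1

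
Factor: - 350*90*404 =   -  2^4 * 3^2*5^3*7^1*101^1 =-12726000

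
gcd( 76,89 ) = 1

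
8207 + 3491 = 11698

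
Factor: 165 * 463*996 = 2^2*3^2 * 5^1 * 11^1 * 83^1*463^1=76089420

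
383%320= 63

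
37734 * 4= 150936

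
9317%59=54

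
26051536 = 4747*5488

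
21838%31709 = 21838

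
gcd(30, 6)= 6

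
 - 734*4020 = - 2950680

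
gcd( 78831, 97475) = 1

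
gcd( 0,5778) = 5778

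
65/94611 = 65/94611 = 0.00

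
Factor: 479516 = 2^2* 313^1*383^1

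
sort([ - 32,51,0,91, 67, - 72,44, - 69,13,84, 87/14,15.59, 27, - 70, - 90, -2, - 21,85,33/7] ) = [ - 90, - 72, - 70, - 69, - 32,- 21, - 2,0,  33/7,87/14,13, 15.59,  27,44, 51,67, 84,85,91]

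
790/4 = 197 + 1/2= 197.50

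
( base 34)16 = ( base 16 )28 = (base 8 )50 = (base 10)40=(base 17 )26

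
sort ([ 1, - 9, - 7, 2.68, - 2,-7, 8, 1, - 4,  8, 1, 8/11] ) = [ - 9, - 7, - 7,  -  4, - 2,8/11, 1,  1,1, 2.68,8, 8]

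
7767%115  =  62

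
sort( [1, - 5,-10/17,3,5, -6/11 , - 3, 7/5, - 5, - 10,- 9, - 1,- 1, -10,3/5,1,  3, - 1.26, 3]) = [- 10, - 10,  -  9, - 5, - 5,-3, -1.26, - 1, - 1,-10/17,  -  6/11, 3/5,1 , 1, 7/5,3, 3,  3,5 ]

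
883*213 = 188079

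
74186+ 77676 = 151862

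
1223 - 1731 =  - 508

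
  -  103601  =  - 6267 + -97334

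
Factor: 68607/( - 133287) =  - 3^3*11^1*577^( - 1 ) =- 297/577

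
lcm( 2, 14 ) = 14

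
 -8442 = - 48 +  - 8394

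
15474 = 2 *7737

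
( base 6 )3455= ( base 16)33B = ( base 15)3a2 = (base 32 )pr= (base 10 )827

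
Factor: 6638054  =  2^1*79^1*42013^1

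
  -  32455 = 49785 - 82240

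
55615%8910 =2155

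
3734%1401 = 932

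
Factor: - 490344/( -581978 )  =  2^2*3^1*17^( - 1 )*17117^(  -  1 )*20431^1=245172/290989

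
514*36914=18973796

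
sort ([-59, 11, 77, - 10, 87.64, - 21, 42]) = [ - 59, - 21, - 10 , 11,42, 77, 87.64 ]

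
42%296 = 42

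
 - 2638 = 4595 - 7233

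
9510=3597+5913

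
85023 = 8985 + 76038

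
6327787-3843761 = 2484026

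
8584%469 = 142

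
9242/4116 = 2+ 505/2058  =  2.25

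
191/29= 6 + 17/29 = 6.59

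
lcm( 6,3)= 6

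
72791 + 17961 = 90752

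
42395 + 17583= 59978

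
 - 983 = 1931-2914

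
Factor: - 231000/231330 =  - 700/701= - 2^2*5^2*7^1*701^( - 1) 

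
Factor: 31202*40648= 1268298896 = 2^4*5081^1*15601^1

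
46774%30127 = 16647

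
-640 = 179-819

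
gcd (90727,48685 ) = 91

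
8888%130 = 48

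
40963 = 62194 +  - 21231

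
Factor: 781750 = 2^1 * 5^3*53^1*59^1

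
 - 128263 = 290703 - 418966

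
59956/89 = 673 + 59/89   =  673.66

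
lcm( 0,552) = 0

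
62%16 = 14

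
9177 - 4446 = 4731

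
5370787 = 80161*67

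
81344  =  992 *82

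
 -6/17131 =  - 6/17131 = -  0.00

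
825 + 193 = 1018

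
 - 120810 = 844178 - 964988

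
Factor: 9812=2^2*11^1 * 223^1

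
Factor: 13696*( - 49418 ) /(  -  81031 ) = 676828928/81031= 2^8*107^1*24709^1 * 81031^( - 1 ) 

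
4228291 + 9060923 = 13289214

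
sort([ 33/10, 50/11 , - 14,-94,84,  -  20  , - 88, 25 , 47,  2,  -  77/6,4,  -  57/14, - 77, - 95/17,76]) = [- 94, - 88, - 77, - 20, - 14,  -  77/6, - 95/17, - 57/14,2,33/10, 4, 50/11, 25, 47, 76, 84] 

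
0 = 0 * 4759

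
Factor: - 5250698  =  -2^1*2625349^1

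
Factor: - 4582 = -2^1*29^1*79^1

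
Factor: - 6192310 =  - 2^1*5^1*101^1 * 6131^1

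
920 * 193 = 177560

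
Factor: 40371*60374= 2437358754 = 2^1 * 3^1 * 13457^1*30187^1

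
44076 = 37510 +6566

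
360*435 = 156600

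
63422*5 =317110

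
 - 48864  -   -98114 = 49250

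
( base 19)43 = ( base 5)304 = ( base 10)79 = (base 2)1001111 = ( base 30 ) 2j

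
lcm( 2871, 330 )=28710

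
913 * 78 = 71214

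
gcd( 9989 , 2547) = 1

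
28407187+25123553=53530740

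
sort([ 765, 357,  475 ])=[357, 475,  765]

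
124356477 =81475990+42880487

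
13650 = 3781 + 9869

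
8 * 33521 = 268168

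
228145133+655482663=883627796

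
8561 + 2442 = 11003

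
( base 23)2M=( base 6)152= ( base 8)104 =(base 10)68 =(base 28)2C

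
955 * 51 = 48705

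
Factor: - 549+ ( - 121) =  - 2^1 * 5^1*67^1= -670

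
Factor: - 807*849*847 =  - 3^2*7^1*11^2*269^1*283^1 = - 580316121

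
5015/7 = 5015/7 = 716.43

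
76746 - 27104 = 49642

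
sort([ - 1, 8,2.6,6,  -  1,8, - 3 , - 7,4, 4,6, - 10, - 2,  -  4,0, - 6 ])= [ - 10, - 7, - 6, - 4 , - 3, - 2, - 1, - 1,0,2.6,4, 4, 6,6,  8,8]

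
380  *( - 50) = -19000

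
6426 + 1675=8101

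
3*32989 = 98967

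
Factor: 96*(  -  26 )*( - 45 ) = 2^6*3^3*5^1 * 13^1 = 112320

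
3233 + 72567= 75800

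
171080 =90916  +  80164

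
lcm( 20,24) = 120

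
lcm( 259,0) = 0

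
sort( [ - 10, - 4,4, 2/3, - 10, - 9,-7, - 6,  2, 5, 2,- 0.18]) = [ - 10,  -  10, - 9, - 7, - 6,-4,  -  0.18, 2/3, 2 , 2, 4, 5]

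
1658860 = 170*9758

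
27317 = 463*59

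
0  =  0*740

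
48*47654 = 2287392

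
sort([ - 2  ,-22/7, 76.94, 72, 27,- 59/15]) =[ - 59/15, - 22/7, - 2, 27, 72,76.94 ]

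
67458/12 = 5621  +  1/2=5621.50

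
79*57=4503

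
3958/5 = 791 + 3/5 = 791.60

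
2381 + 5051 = 7432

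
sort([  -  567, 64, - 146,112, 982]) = [ - 567, - 146, 64,  112, 982 ] 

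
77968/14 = 38984/7 = 5569.14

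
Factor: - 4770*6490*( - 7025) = 2^2*3^2*5^4*11^1*53^1*59^1*281^1 = 217475032500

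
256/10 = 128/5  =  25.60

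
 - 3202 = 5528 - 8730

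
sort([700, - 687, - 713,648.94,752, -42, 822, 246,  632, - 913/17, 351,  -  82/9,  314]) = [ - 713, - 687, - 913/17,-42, - 82/9,246,  314, 351,632,648.94, 700,752, 822 ]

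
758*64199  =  48662842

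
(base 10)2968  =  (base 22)62K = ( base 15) d2d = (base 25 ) 4II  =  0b101110011000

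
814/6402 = 37/291 = 0.13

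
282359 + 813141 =1095500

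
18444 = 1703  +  16741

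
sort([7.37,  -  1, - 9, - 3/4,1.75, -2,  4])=[ - 9, - 2, - 1, - 3/4,1.75,4,7.37]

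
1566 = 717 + 849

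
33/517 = 3/47 = 0.06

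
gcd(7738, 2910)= 2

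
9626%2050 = 1426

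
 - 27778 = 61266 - 89044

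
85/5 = 17 = 17.00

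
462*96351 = 44514162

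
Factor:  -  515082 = - 2^1*3^1*85847^1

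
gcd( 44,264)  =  44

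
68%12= 8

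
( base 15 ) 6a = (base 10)100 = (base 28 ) 3g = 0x64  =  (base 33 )31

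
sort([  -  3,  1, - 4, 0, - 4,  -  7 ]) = [ - 7, - 4, - 4, -3, 0,1 ] 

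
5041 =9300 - 4259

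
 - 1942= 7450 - 9392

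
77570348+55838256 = 133408604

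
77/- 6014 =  - 1 + 5937/6014 = - 0.01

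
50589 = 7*7227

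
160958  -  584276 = - 423318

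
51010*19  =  969190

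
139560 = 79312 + 60248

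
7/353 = 7/353  =  0.02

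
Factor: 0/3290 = 0 = 0^1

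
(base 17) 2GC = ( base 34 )pc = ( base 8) 1536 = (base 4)31132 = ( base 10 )862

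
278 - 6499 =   -  6221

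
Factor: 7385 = 5^1*7^1*211^1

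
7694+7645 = 15339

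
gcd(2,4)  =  2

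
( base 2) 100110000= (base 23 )D5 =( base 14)17A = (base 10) 304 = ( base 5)2204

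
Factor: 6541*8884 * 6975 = 405318951900 = 2^2 * 3^2*5^2  *31^2*211^1*2221^1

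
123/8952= 41/2984 = 0.01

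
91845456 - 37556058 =54289398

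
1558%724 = 110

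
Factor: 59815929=3^1 * 61^1*326863^1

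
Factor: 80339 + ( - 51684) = 5^1*11^1*521^1 = 28655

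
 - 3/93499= - 3/93499 = - 0.00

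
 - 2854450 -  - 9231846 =6377396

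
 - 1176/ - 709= 1176/709= 1.66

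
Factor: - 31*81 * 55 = -138105 = -3^4 * 5^1 * 11^1 * 31^1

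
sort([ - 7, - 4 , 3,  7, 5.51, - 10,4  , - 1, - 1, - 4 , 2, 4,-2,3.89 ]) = [ - 10, - 7, - 4, - 4, - 2, - 1,-1, 2,  3, 3.89,4,4,5.51,7]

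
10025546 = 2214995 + 7810551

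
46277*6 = 277662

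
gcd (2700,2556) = 36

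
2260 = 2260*1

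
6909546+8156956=15066502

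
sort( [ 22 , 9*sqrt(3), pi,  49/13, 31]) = [pi, 49/13 , 9*sqrt( 3),22, 31] 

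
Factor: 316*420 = 2^4*3^1 * 5^1*7^1 * 79^1 = 132720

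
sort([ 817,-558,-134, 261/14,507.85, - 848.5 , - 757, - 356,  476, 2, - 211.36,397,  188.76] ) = [ - 848.5, - 757, - 558, - 356, - 211.36,  -  134, 2, 261/14, 188.76,397, 476, 507.85,817] 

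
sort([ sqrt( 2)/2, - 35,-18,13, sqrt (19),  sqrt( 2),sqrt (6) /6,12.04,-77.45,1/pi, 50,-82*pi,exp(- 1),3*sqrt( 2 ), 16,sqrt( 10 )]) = [-82 * pi, - 77.45, - 35 , - 18, 1/pi, exp( - 1),  sqrt( 6 )/6,  sqrt( 2)/2,sqrt(2 ),sqrt( 10),3*sqrt(2 ),sqrt( 19),12.04,13,16,50]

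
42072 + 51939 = 94011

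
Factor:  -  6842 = -2^1*11^1*311^1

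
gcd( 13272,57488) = 8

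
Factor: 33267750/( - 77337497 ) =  -2^1*3^1*5^3 * 67^ ( - 1 )*44357^1*1154291^(- 1)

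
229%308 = 229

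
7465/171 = 43 + 112/171=43.65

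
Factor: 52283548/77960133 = 2^2*3^( - 2) * 23^( - 1) * 31^( - 1 )*71^1*227^1*811^1*12149^( -1 )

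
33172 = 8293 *4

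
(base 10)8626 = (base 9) 12744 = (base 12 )4baa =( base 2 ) 10000110110010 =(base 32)8di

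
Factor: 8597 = 8597^1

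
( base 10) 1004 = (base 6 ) 4352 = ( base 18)31E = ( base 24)1hk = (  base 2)1111101100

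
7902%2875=2152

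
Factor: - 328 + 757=429 = 3^1*11^1*13^1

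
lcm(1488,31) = 1488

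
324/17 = 324/17 = 19.06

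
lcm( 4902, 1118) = 63726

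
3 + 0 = 3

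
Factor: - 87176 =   -  2^3  *  17^1*641^1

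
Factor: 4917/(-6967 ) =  - 3^1*11^1*149^1*6967^( - 1)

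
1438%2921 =1438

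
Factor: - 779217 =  - 3^1*23^2 * 491^1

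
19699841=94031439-74331598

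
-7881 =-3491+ - 4390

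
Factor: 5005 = 5^1*  7^1 * 11^1*13^1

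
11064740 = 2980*3713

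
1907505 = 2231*855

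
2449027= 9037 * 271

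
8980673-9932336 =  - 951663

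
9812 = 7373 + 2439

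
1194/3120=199/520 = 0.38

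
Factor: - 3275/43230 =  - 5/66 = -  2^( - 1 )*3^( - 1)*5^1 * 11^ ( - 1) 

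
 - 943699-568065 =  - 1511764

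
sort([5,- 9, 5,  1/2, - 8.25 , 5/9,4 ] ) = [ - 9, - 8.25,1/2,5/9,4, 5, 5 ] 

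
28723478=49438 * 581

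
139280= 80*1741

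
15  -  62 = -47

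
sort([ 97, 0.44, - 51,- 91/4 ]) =[  -  51, - 91/4,  0.44, 97] 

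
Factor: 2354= 2^1*11^1*107^1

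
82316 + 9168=91484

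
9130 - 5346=3784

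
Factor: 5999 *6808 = 40841192 = 2^3 *7^1*23^1*37^1*857^1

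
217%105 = 7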